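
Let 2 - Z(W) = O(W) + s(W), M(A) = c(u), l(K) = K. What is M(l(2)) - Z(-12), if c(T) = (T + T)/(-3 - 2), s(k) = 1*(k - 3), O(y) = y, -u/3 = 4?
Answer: -121/5 ≈ -24.200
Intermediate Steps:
u = -12 (u = -3*4 = -12)
s(k) = -3 + k (s(k) = 1*(-3 + k) = -3 + k)
c(T) = -2*T/5 (c(T) = (2*T)/(-5) = (2*T)*(-⅕) = -2*T/5)
M(A) = 24/5 (M(A) = -⅖*(-12) = 24/5)
Z(W) = 5 - 2*W (Z(W) = 2 - (W + (-3 + W)) = 2 - (-3 + 2*W) = 2 + (3 - 2*W) = 5 - 2*W)
M(l(2)) - Z(-12) = 24/5 - (5 - 2*(-12)) = 24/5 - (5 + 24) = 24/5 - 1*29 = 24/5 - 29 = -121/5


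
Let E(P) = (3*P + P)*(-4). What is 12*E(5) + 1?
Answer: -959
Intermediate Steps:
E(P) = -16*P (E(P) = (4*P)*(-4) = -16*P)
12*E(5) + 1 = 12*(-16*5) + 1 = 12*(-80) + 1 = -960 + 1 = -959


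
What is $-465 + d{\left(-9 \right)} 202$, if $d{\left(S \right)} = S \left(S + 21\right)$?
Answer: $-22281$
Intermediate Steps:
$d{\left(S \right)} = S \left(21 + S\right)$
$-465 + d{\left(-9 \right)} 202 = -465 + - 9 \left(21 - 9\right) 202 = -465 + \left(-9\right) 12 \cdot 202 = -465 - 21816 = -22281$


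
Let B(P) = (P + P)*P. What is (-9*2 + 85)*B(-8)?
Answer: 8576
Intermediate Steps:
B(P) = 2*P² (B(P) = (2*P)*P = 2*P²)
(-9*2 + 85)*B(-8) = (-9*2 + 85)*(2*(-8)²) = (-18 + 85)*(2*64) = 67*128 = 8576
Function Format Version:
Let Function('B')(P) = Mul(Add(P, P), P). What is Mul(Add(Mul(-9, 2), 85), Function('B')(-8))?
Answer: 8576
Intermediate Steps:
Function('B')(P) = Mul(2, Pow(P, 2)) (Function('B')(P) = Mul(Mul(2, P), P) = Mul(2, Pow(P, 2)))
Mul(Add(Mul(-9, 2), 85), Function('B')(-8)) = Mul(Add(Mul(-9, 2), 85), Mul(2, Pow(-8, 2))) = Mul(Add(-18, 85), Mul(2, 64)) = Mul(67, 128) = 8576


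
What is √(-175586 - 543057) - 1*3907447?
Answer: -3907447 + I*√718643 ≈ -3.9074e+6 + 847.73*I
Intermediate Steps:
√(-175586 - 543057) - 1*3907447 = √(-718643) - 3907447 = I*√718643 - 3907447 = -3907447 + I*√718643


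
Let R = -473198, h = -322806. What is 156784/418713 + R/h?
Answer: 3768863183/2047925283 ≈ 1.8403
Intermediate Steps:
156784/418713 + R/h = 156784/418713 - 473198/(-322806) = 156784*(1/418713) - 473198*(-1/322806) = 156784/418713 + 21509/14673 = 3768863183/2047925283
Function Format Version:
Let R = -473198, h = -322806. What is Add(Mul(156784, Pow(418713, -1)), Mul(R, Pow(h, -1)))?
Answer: Rational(3768863183, 2047925283) ≈ 1.8403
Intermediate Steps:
Add(Mul(156784, Pow(418713, -1)), Mul(R, Pow(h, -1))) = Add(Mul(156784, Pow(418713, -1)), Mul(-473198, Pow(-322806, -1))) = Add(Mul(156784, Rational(1, 418713)), Mul(-473198, Rational(-1, 322806))) = Add(Rational(156784, 418713), Rational(21509, 14673)) = Rational(3768863183, 2047925283)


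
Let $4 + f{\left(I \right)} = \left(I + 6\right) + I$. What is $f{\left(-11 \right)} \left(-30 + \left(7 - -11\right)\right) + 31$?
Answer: $271$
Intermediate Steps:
$f{\left(I \right)} = 2 + 2 I$ ($f{\left(I \right)} = -4 + \left(\left(I + 6\right) + I\right) = -4 + \left(\left(6 + I\right) + I\right) = -4 + \left(6 + 2 I\right) = 2 + 2 I$)
$f{\left(-11 \right)} \left(-30 + \left(7 - -11\right)\right) + 31 = \left(2 + 2 \left(-11\right)\right) \left(-30 + \left(7 - -11\right)\right) + 31 = \left(2 - 22\right) \left(-30 + \left(7 + 11\right)\right) + 31 = - 20 \left(-30 + 18\right) + 31 = \left(-20\right) \left(-12\right) + 31 = 240 + 31 = 271$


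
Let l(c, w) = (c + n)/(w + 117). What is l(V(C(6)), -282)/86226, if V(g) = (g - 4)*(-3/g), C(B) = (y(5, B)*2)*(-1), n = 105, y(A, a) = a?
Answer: -101/14227290 ≈ -7.0990e-6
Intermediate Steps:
C(B) = -2*B (C(B) = (B*2)*(-1) = (2*B)*(-1) = -2*B)
V(g) = -3*(-4 + g)/g (V(g) = (-4 + g)*(-3/g) = -3*(-4 + g)/g)
l(c, w) = (105 + c)/(117 + w) (l(c, w) = (c + 105)/(w + 117) = (105 + c)/(117 + w))
l(V(C(6)), -282)/86226 = ((105 + (-3 + 12/((-2*6))))/(117 - 282))/86226 = ((105 + (-3 + 12/(-12)))/(-165))*(1/86226) = -(105 + (-3 + 12*(-1/12)))/165*(1/86226) = -(105 + (-3 - 1))/165*(1/86226) = -(105 - 4)/165*(1/86226) = -1/165*101*(1/86226) = -101/165*1/86226 = -101/14227290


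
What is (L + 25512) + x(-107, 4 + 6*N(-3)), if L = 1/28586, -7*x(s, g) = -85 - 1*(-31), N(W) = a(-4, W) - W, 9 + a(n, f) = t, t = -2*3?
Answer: 5106545875/200102 ≈ 25520.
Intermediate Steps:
t = -6
a(n, f) = -15 (a(n, f) = -9 - 6 = -15)
N(W) = -15 - W
x(s, g) = 54/7 (x(s, g) = -(-85 - 1*(-31))/7 = -(-85 + 31)/7 = -⅐*(-54) = 54/7)
L = 1/28586 ≈ 3.4982e-5
(L + 25512) + x(-107, 4 + 6*N(-3)) = (1/28586 + 25512) + 54/7 = 729286033/28586 + 54/7 = 5106545875/200102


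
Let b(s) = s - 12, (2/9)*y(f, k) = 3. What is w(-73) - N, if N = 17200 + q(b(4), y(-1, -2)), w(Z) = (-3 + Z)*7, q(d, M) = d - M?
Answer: -35421/2 ≈ -17711.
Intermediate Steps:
y(f, k) = 27/2 (y(f, k) = (9/2)*3 = 27/2)
b(s) = -12 + s
w(Z) = -21 + 7*Z
N = 34357/2 (N = 17200 + ((-12 + 4) - 1*27/2) = 17200 + (-8 - 27/2) = 17200 - 43/2 = 34357/2 ≈ 17179.)
w(-73) - N = (-21 + 7*(-73)) - 1*34357/2 = (-21 - 511) - 34357/2 = -532 - 34357/2 = -35421/2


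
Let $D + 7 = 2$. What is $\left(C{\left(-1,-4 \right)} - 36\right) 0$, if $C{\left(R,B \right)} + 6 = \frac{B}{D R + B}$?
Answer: $0$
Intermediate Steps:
$D = -5$ ($D = -7 + 2 = -5$)
$C{\left(R,B \right)} = -6 + \frac{B}{B - 5 R}$ ($C{\left(R,B \right)} = -6 + \frac{B}{- 5 R + B} = -6 + \frac{B}{B - 5 R}$)
$\left(C{\left(-1,-4 \right)} - 36\right) 0 = \left(\frac{5 \left(\left(-1\right) \left(-4\right) + 6 \left(-1\right)\right)}{-4 - -5} - 36\right) 0 = \left(\frac{5 \left(4 - 6\right)}{-4 + 5} - 36\right) 0 = \left(5 \cdot 1^{-1} \left(-2\right) - 36\right) 0 = \left(5 \cdot 1 \left(-2\right) - 36\right) 0 = \left(-10 - 36\right) 0 = \left(-46\right) 0 = 0$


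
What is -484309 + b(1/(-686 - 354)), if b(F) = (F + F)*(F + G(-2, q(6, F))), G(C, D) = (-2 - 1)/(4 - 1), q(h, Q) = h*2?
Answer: -261914306159/540800 ≈ -4.8431e+5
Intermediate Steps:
q(h, Q) = 2*h
G(C, D) = -1 (G(C, D) = -3/3 = -3*⅓ = -1)
b(F) = 2*F*(-1 + F) (b(F) = (F + F)*(F - 1) = (2*F)*(-1 + F) = 2*F*(-1 + F))
-484309 + b(1/(-686 - 354)) = -484309 + 2*(-1 + 1/(-686 - 354))/(-686 - 354) = -484309 + 2*(-1 + 1/(-1040))/(-1040) = -484309 + 2*(-1/1040)*(-1 - 1/1040) = -484309 + 2*(-1/1040)*(-1041/1040) = -484309 + 1041/540800 = -261914306159/540800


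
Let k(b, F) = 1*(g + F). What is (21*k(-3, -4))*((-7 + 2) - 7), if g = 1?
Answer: 756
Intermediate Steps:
k(b, F) = 1 + F (k(b, F) = 1*(1 + F) = 1 + F)
(21*k(-3, -4))*((-7 + 2) - 7) = (21*(1 - 4))*((-7 + 2) - 7) = (21*(-3))*(-5 - 7) = -63*(-12) = 756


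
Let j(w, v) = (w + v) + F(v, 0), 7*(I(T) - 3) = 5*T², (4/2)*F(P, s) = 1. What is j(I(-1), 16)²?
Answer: 80089/196 ≈ 408.62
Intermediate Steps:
F(P, s) = ½ (F(P, s) = (½)*1 = ½)
I(T) = 3 + 5*T²/7 (I(T) = 3 + (5*T²)/7 = 3 + 5*T²/7)
j(w, v) = ½ + v + w (j(w, v) = (w + v) + ½ = (v + w) + ½ = ½ + v + w)
j(I(-1), 16)² = (½ + 16 + (3 + (5/7)*(-1)²))² = (½ + 16 + (3 + (5/7)*1))² = (½ + 16 + (3 + 5/7))² = (½ + 16 + 26/7)² = (283/14)² = 80089/196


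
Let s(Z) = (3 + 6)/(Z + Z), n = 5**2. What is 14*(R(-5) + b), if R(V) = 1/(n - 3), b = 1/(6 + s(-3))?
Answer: 371/99 ≈ 3.7475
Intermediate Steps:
n = 25
s(Z) = 9/(2*Z) (s(Z) = 9/((2*Z)) = 9*(1/(2*Z)) = 9/(2*Z))
b = 2/9 (b = 1/(6 + (9/2)/(-3)) = 1/(6 + (9/2)*(-1/3)) = 1/(6 - 3/2) = 1/(9/2) = 2/9 ≈ 0.22222)
R(V) = 1/22 (R(V) = 1/(25 - 3) = 1/22)
14*(R(-5) + b) = 14*(1/22 + 2/9) = 14*(53/198) = 371/99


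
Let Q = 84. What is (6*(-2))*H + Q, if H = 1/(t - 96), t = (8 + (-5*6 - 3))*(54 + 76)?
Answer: 140538/1673 ≈ 84.004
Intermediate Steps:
t = -3250 (t = (8 + (-30 - 3))*130 = (8 - 33)*130 = -25*130 = -3250)
H = -1/3346 (H = 1/(-3250 - 96) = 1/(-3346) = -1/3346 ≈ -0.00029886)
(6*(-2))*H + Q = (6*(-2))*(-1/3346) + 84 = -12*(-1/3346) + 84 = 6/1673 + 84 = 140538/1673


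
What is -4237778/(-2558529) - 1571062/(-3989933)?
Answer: 20928057976672/10208359288557 ≈ 2.0501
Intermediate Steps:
-4237778/(-2558529) - 1571062/(-3989933) = -4237778*(-1/2558529) - 1571062*(-1/3989933) = 4237778/2558529 + 1571062/3989933 = 20928057976672/10208359288557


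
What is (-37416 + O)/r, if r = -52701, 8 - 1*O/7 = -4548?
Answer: 5524/52701 ≈ 0.10482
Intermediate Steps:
O = 31892 (O = 56 - 7*(-4548) = 56 + 31836 = 31892)
(-37416 + O)/r = (-37416 + 31892)/(-52701) = -5524*(-1/52701) = 5524/52701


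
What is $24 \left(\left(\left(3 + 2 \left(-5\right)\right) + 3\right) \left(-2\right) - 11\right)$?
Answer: $-72$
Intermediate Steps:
$24 \left(\left(\left(3 + 2 \left(-5\right)\right) + 3\right) \left(-2\right) - 11\right) = 24 \left(\left(\left(3 - 10\right) + 3\right) \left(-2\right) - 11\right) = 24 \left(\left(-7 + 3\right) \left(-2\right) - 11\right) = 24 \left(\left(-4\right) \left(-2\right) - 11\right) = 24 \left(8 - 11\right) = 24 \left(-3\right) = -72$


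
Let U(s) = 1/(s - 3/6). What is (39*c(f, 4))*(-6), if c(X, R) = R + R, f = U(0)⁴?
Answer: -1872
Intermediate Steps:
U(s) = 1/(-½ + s) (U(s) = 1/(s - 3*⅙) = 1/(s - ½) = 1/(-½ + s))
f = 16 (f = (2/(-1 + 2*0))⁴ = (2/(-1 + 0))⁴ = (2/(-1))⁴ = (2*(-1))⁴ = (-2)⁴ = 16)
c(X, R) = 2*R
(39*c(f, 4))*(-6) = (39*(2*4))*(-6) = (39*8)*(-6) = 312*(-6) = -1872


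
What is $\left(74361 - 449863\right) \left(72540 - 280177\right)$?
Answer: $77968108774$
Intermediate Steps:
$\left(74361 - 449863\right) \left(72540 - 280177\right) = \left(-375502\right) \left(-207637\right) = 77968108774$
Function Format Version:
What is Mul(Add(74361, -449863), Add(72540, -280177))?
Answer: 77968108774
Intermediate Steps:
Mul(Add(74361, -449863), Add(72540, -280177)) = Mul(-375502, -207637) = 77968108774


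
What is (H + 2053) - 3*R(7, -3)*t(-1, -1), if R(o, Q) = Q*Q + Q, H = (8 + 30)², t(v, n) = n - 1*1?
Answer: 3533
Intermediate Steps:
t(v, n) = -1 + n (t(v, n) = n - 1 = -1 + n)
H = 1444 (H = 38² = 1444)
R(o, Q) = Q + Q² (R(o, Q) = Q² + Q = Q + Q²)
(H + 2053) - 3*R(7, -3)*t(-1, -1) = (1444 + 2053) - 3*(-3*(1 - 3))*(-1 - 1) = 3497 - 3*(-3*(-2))*(-2) = 3497 - 18*(-2) = 3497 - 3*(-12) = 3497 + 36 = 3533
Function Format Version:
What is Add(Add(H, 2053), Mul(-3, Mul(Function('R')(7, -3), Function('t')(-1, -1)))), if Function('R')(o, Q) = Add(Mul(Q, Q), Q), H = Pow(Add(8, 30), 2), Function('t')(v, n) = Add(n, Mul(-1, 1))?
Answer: 3533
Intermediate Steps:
Function('t')(v, n) = Add(-1, n) (Function('t')(v, n) = Add(n, -1) = Add(-1, n))
H = 1444 (H = Pow(38, 2) = 1444)
Function('R')(o, Q) = Add(Q, Pow(Q, 2)) (Function('R')(o, Q) = Add(Pow(Q, 2), Q) = Add(Q, Pow(Q, 2)))
Add(Add(H, 2053), Mul(-3, Mul(Function('R')(7, -3), Function('t')(-1, -1)))) = Add(Add(1444, 2053), Mul(-3, Mul(Mul(-3, Add(1, -3)), Add(-1, -1)))) = Add(3497, Mul(-3, Mul(Mul(-3, -2), -2))) = Add(3497, Mul(-3, Mul(6, -2))) = Add(3497, Mul(-3, -12)) = Add(3497, 36) = 3533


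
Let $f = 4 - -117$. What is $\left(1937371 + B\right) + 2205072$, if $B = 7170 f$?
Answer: $5010013$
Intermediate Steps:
$f = 121$ ($f = 4 + 117 = 121$)
$B = 867570$ ($B = 7170 \cdot 121 = 867570$)
$\left(1937371 + B\right) + 2205072 = \left(1937371 + 867570\right) + 2205072 = 2804941 + 2205072 = 5010013$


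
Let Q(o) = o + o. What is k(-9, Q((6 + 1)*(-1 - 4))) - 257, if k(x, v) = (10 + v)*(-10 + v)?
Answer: 4543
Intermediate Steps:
Q(o) = 2*o
k(x, v) = (-10 + v)*(10 + v)
k(-9, Q((6 + 1)*(-1 - 4))) - 257 = (-100 + (2*((6 + 1)*(-1 - 4)))²) - 257 = (-100 + (2*(7*(-5)))²) - 257 = (-100 + (2*(-35))²) - 257 = (-100 + (-70)²) - 257 = (-100 + 4900) - 257 = 4800 - 257 = 4543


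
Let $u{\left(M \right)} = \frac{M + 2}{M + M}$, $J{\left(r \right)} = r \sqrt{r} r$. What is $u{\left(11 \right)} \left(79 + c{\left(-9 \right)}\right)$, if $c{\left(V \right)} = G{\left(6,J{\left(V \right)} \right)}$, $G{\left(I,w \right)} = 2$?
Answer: $\frac{1053}{22} \approx 47.864$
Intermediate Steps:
$J{\left(r \right)} = r^{\frac{5}{2}}$ ($J{\left(r \right)} = r^{\frac{3}{2}} r = r^{\frac{5}{2}}$)
$c{\left(V \right)} = 2$
$u{\left(M \right)} = \frac{2 + M}{2 M}$
$u{\left(11 \right)} \left(79 + c{\left(-9 \right)}\right) = \frac{2 + 11}{2 \cdot 11} \left(79 + 2\right) = \frac{1}{2} \cdot \frac{1}{11} \cdot 13 \cdot 81 = \frac{13}{22} \cdot 81 = \frac{1053}{22}$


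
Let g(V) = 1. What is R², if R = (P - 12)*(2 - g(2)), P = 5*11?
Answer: 1849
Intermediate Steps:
P = 55
R = 43 (R = (55 - 12)*(2 - 1*1) = 43*(2 - 1) = 43*1 = 43)
R² = 43² = 1849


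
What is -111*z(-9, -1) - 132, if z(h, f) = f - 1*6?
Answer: 645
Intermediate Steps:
z(h, f) = -6 + f (z(h, f) = f - 6 = -6 + f)
-111*z(-9, -1) - 132 = -111*(-6 - 1) - 132 = -111*(-7) - 132 = 777 - 132 = 645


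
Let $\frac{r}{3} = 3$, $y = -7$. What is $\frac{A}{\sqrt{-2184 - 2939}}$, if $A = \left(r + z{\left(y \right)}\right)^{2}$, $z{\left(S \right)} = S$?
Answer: $- \frac{4 i \sqrt{5123}}{5123} \approx - 0.055885 i$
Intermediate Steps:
$r = 9$ ($r = 3 \cdot 3 = 9$)
$A = 4$ ($A = \left(9 - 7\right)^{2} = 2^{2} = 4$)
$\frac{A}{\sqrt{-2184 - 2939}} = \frac{4}{\sqrt{-2184 - 2939}} = \frac{4}{\sqrt{-5123}} = \frac{4}{i \sqrt{5123}} = 4 \left(- \frac{i \sqrt{5123}}{5123}\right) = - \frac{4 i \sqrt{5123}}{5123}$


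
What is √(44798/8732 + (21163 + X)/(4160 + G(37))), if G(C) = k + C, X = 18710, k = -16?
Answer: √3569988317158/493358 ≈ 3.8298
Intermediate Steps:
G(C) = -16 + C
√(44798/8732 + (21163 + X)/(4160 + G(37))) = √(44798/8732 + (21163 + 18710)/(4160 + (-16 + 37))) = √(44798*(1/8732) + 39873/(4160 + 21)) = √(22399/4366 + 39873/4181) = √(7236101/493358) = √3569988317158/493358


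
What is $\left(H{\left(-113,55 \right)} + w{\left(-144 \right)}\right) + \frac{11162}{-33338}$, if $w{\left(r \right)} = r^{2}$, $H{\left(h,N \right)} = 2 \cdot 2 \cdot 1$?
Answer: $\frac{345709479}{16669} \approx 20740.0$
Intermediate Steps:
$H{\left(h,N \right)} = 4$ ($H{\left(h,N \right)} = 4 \cdot 1 = 4$)
$\left(H{\left(-113,55 \right)} + w{\left(-144 \right)}\right) + \frac{11162}{-33338} = \left(4 + \left(-144\right)^{2}\right) + \frac{11162}{-33338} = \left(4 + 20736\right) + 11162 \left(- \frac{1}{33338}\right) = 20740 - \frac{5581}{16669} = \frac{345709479}{16669}$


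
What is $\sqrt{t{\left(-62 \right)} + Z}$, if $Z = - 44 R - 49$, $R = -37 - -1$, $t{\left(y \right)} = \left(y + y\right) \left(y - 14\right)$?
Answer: $\sqrt{10959} \approx 104.69$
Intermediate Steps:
$t{\left(y \right)} = 2 y \left(-14 + y\right)$
$R = -36$ ($R = -37 + 1 = -36$)
$Z = 1535$ ($Z = \left(-44\right) \left(-36\right) - 49 = 1584 - 49 = 1535$)
$\sqrt{t{\left(-62 \right)} + Z} = \sqrt{2 \left(-62\right) \left(-14 - 62\right) + 1535} = \sqrt{2 \left(-62\right) \left(-76\right) + 1535} = \sqrt{9424 + 1535} = \sqrt{10959}$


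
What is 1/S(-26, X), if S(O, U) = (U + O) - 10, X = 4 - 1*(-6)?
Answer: -1/26 ≈ -0.038462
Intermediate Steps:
X = 10 (X = 4 + 6 = 10)
S(O, U) = -10 + O + U (S(O, U) = (O + U) - 10 = -10 + O + U)
1/S(-26, X) = 1/(-10 - 26 + 10) = 1/(-26) = -1/26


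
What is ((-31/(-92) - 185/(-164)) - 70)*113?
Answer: -14606041/1886 ≈ -7744.5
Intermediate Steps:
((-31/(-92) - 185/(-164)) - 70)*113 = ((-31*(-1/92) - 185*(-1/164)) - 70)*113 = ((31/92 + 185/164) - 70)*113 = (2763/1886 - 70)*113 = -129257/1886*113 = -14606041/1886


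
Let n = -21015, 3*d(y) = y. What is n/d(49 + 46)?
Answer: -12609/19 ≈ -663.63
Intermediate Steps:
d(y) = y/3
n/d(49 + 46) = -21015*3/(49 + 46) = -21015/((⅓)*95) = -21015/95/3 = -21015*3/95 = -12609/19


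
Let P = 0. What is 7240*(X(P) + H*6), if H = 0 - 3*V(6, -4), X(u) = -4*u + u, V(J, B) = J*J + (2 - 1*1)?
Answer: -4821840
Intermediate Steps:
V(J, B) = 1 + J² (V(J, B) = J² + (2 - 1) = J² + 1 = 1 + J²)
X(u) = -3*u
H = -111 (H = 0 - 3*(1 + 6²) = 0 - 3*(1 + 36) = 0 - 3*37 = 0 - 111 = -111)
7240*(X(P) + H*6) = 7240*(-3*0 - 111*6) = 7240*(0 - 666) = 7240*(-666) = -4821840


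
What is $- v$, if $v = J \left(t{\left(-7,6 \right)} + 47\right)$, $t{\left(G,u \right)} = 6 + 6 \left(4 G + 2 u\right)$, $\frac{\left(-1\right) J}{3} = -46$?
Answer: $5934$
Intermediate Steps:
$J = 138$ ($J = \left(-3\right) \left(-46\right) = 138$)
$t{\left(G,u \right)} = 6 + 12 u + 24 G$ ($t{\left(G,u \right)} = 6 + 6 \left(2 u + 4 G\right) = 6 + \left(12 u + 24 G\right) = 6 + 12 u + 24 G$)
$v = -5934$ ($v = 138 \left(\left(6 + 12 \cdot 6 + 24 \left(-7\right)\right) + 47\right) = 138 \left(\left(6 + 72 - 168\right) + 47\right) = 138 \left(-90 + 47\right) = 138 \left(-43\right) = -5934$)
$- v = \left(-1\right) \left(-5934\right) = 5934$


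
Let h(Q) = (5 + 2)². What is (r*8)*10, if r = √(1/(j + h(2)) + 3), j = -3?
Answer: 40*√6394/23 ≈ 139.07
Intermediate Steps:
h(Q) = 49 (h(Q) = 7² = 49)
r = √6394/46 (r = √(1/(-3 + 49) + 3) = √(1/46 + 3) = √(139/46) = √6394/46 ≈ 1.7383)
(r*8)*10 = ((√6394/46)*8)*10 = (4*√6394/23)*10 = 40*√6394/23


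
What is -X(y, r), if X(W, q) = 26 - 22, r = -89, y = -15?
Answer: -4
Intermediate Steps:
X(W, q) = 4
-X(y, r) = -1*4 = -4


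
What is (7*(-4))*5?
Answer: -140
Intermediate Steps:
(7*(-4))*5 = -28*5 = -140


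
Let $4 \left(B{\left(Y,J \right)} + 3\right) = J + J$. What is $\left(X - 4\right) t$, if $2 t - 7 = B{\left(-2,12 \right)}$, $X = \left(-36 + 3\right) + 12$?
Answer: $-125$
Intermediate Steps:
$B{\left(Y,J \right)} = -3 + \frac{J}{2}$ ($B{\left(Y,J \right)} = -3 + \frac{J + J}{4} = -3 + \frac{2 J}{4} = -3 + \frac{J}{2}$)
$X = -21$ ($X = -33 + 12 = -21$)
$t = 5$ ($t = \frac{7}{2} + \frac{-3 + \frac{1}{2} \cdot 12}{2} = \frac{7}{2} + \frac{-3 + 6}{2} = \frac{7}{2} + \frac{1}{2} \cdot 3 = \frac{7}{2} + \frac{3}{2} = 5$)
$\left(X - 4\right) t = \left(-21 - 4\right) 5 = \left(-25\right) 5 = -125$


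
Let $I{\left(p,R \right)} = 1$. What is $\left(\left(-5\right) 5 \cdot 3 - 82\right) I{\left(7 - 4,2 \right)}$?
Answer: $-157$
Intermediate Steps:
$\left(\left(-5\right) 5 \cdot 3 - 82\right) I{\left(7 - 4,2 \right)} = \left(\left(-5\right) 5 \cdot 3 - 82\right) 1 = \left(\left(-25\right) 3 - 82\right) 1 = \left(-75 - 82\right) 1 = \left(-157\right) 1 = -157$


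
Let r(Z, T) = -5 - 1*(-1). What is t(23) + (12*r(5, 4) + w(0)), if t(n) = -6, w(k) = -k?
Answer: -54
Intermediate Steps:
r(Z, T) = -4 (r(Z, T) = -5 + 1 = -4)
t(23) + (12*r(5, 4) + w(0)) = -6 + (12*(-4) - 1*0) = -6 + (-48 + 0) = -6 - 48 = -54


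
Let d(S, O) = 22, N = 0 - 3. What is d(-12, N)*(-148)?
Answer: -3256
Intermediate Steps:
N = -3
d(-12, N)*(-148) = 22*(-148) = -3256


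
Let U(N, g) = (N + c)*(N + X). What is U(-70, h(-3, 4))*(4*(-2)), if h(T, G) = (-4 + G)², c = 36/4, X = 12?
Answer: -28304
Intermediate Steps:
c = 9 (c = 36*(¼) = 9)
U(N, g) = (9 + N)*(12 + N) (U(N, g) = (N + 9)*(N + 12) = (9 + N)*(12 + N))
U(-70, h(-3, 4))*(4*(-2)) = (108 + (-70)² + 21*(-70))*(4*(-2)) = (108 + 4900 - 1470)*(-8) = 3538*(-8) = -28304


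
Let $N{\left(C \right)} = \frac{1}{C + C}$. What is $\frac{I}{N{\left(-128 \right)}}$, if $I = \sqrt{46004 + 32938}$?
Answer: $- 256 \sqrt{78942} \approx -71927.0$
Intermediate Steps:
$N{\left(C \right)} = \frac{1}{2 C}$
$I = \sqrt{78942} \approx 280.97$
$\frac{I}{N{\left(-128 \right)}} = \frac{\sqrt{78942}}{\frac{1}{2} \frac{1}{-128}} = \frac{\sqrt{78942}}{\frac{1}{2} \left(- \frac{1}{128}\right)} = \frac{\sqrt{78942}}{- \frac{1}{256}} = \sqrt{78942} \left(-256\right) = - 256 \sqrt{78942}$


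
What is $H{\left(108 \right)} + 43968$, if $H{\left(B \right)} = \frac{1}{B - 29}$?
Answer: $\frac{3473473}{79} \approx 43968.0$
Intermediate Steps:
$H{\left(B \right)} = \frac{1}{-29 + B}$
$H{\left(108 \right)} + 43968 = \frac{1}{-29 + 108} + 43968 = \frac{1}{79} + 43968 = \frac{3473473}{79}$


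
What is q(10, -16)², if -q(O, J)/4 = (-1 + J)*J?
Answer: 1183744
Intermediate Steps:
q(O, J) = -4*J*(-1 + J) (q(O, J) = -4*(-1 + J)*J = -4*J*(-1 + J))
q(10, -16)² = (4*(-16)*(1 - 1*(-16)))² = (4*(-16)*(1 + 16))² = (4*(-16)*17)² = (-1088)² = 1183744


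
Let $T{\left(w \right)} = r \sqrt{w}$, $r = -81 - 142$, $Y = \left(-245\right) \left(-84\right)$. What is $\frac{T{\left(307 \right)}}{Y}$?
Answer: $- \frac{223 \sqrt{307}}{20580} \approx -0.18986$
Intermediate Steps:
$Y = 20580$
$r = -223$ ($r = -81 - 142 = -223$)
$T{\left(w \right)} = - 223 \sqrt{w}$
$\frac{T{\left(307 \right)}}{Y} = \frac{\left(-223\right) \sqrt{307}}{20580} = - 223 \sqrt{307} \cdot \frac{1}{20580} = - \frac{223 \sqrt{307}}{20580}$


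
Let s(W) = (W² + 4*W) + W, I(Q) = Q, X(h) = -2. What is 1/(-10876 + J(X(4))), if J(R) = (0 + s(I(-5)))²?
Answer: -1/10876 ≈ -9.1946e-5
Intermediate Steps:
s(W) = W² + 5*W
J(R) = 0 (J(R) = (0 - 5*(5 - 5))² = (0 - 5*0)² = (0 + 0)² = 0² = 0)
1/(-10876 + J(X(4))) = 1/(-10876 + 0) = 1/(-10876) = -1/10876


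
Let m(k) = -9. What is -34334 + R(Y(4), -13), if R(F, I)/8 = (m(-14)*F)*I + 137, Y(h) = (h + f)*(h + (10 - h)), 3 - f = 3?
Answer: 4202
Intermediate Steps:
f = 0 (f = 3 - 1*3 = 3 - 3 = 0)
Y(h) = 10*h (Y(h) = (h + 0)*(h + (10 - h)) = h*10 = 10*h)
R(F, I) = 1096 - 72*F*I (R(F, I) = 8*((-9*F)*I + 137) = 8*(-9*F*I + 137) = 8*(137 - 9*F*I) = 1096 - 72*F*I)
-34334 + R(Y(4), -13) = -34334 + (1096 - 72*10*4*(-13)) = -34334 + (1096 - 72*40*(-13)) = -34334 + (1096 + 37440) = -34334 + 38536 = 4202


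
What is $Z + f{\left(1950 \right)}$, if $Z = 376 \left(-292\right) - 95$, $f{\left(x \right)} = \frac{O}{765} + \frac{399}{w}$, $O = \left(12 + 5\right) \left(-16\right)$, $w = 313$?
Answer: $- \frac{1547745448}{14085} \approx -1.0989 \cdot 10^{5}$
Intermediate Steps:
$O = -272$ ($O = 17 \left(-16\right) = -272$)
$f{\left(x \right)} = \frac{12947}{14085}$ ($f{\left(x \right)} = - \frac{272}{765} + \frac{399}{313} = \left(-272\right) \frac{1}{765} + 399 \cdot \frac{1}{313} = - \frac{16}{45} + \frac{399}{313} = \frac{12947}{14085}$)
$Z = -109887$ ($Z = -109792 - 95 = -109887$)
$Z + f{\left(1950 \right)} = -109887 + \frac{12947}{14085} = - \frac{1547745448}{14085}$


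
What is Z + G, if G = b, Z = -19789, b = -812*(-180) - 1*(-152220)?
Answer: 278591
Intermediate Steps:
b = 298380 (b = 146160 + 152220 = 298380)
G = 298380
Z + G = -19789 + 298380 = 278591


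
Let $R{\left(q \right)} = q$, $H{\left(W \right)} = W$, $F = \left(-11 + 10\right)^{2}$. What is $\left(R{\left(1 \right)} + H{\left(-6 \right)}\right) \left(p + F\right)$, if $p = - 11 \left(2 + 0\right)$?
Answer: $105$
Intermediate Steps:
$F = 1$ ($F = \left(-1\right)^{2} = 1$)
$p = -22$ ($p = \left(-11\right) 2 = -22$)
$\left(R{\left(1 \right)} + H{\left(-6 \right)}\right) \left(p + F\right) = \left(1 - 6\right) \left(-22 + 1\right) = \left(-5\right) \left(-21\right) = 105$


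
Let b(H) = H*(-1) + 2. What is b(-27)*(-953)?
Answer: -27637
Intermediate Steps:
b(H) = 2 - H (b(H) = -H + 2 = 2 - H)
b(-27)*(-953) = (2 - 1*(-27))*(-953) = (2 + 27)*(-953) = 29*(-953) = -27637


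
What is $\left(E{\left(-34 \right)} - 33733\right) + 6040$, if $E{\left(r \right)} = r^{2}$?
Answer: $-26537$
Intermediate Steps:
$\left(E{\left(-34 \right)} - 33733\right) + 6040 = \left(\left(-34\right)^{2} - 33733\right) + 6040 = \left(1156 - 33733\right) + 6040 = -32577 + 6040 = -26537$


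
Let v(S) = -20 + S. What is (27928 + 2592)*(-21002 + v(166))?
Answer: -636525120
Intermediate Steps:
(27928 + 2592)*(-21002 + v(166)) = (27928 + 2592)*(-21002 + (-20 + 166)) = 30520*(-21002 + 146) = 30520*(-20856) = -636525120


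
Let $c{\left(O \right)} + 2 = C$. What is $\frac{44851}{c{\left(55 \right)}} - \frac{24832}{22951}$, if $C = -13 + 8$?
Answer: $- \frac{1029549125}{160657} \approx -6408.4$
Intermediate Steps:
$C = -5$
$c{\left(O \right)} = -7$ ($c{\left(O \right)} = -2 - 5 = -7$)
$\frac{44851}{c{\left(55 \right)}} - \frac{24832}{22951} = \frac{44851}{-7} - \frac{24832}{22951} = 44851 \left(- \frac{1}{7}\right) - \frac{24832}{22951} = - \frac{44851}{7} - \frac{24832}{22951} = - \frac{1029549125}{160657}$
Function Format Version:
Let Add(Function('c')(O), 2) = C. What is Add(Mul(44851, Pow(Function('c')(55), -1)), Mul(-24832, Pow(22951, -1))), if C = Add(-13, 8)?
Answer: Rational(-1029549125, 160657) ≈ -6408.4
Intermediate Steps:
C = -5
Function('c')(O) = -7 (Function('c')(O) = Add(-2, -5) = -7)
Add(Mul(44851, Pow(Function('c')(55), -1)), Mul(-24832, Pow(22951, -1))) = Add(Mul(44851, Pow(-7, -1)), Mul(-24832, Pow(22951, -1))) = Add(Mul(44851, Rational(-1, 7)), Mul(-24832, Rational(1, 22951))) = Add(Rational(-44851, 7), Rational(-24832, 22951)) = Rational(-1029549125, 160657)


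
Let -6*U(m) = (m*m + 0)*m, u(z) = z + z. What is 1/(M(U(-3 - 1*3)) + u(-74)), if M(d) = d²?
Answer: 1/1148 ≈ 0.00087108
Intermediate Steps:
u(z) = 2*z
U(m) = -m³/6 (U(m) = -(m*m + 0)*m/6 = -(m² + 0)*m/6 = -m²*m/6 = -m³/6)
1/(M(U(-3 - 1*3)) + u(-74)) = 1/((-(-3 - 1*3)³/6)² + 2*(-74)) = 1/((-(-3 - 3)³/6)² - 148) = 1/((-⅙*(-6)³)² - 148) = 1/((-⅙*(-216))² - 148) = 1/(36² - 148) = 1/(1296 - 148) = 1/1148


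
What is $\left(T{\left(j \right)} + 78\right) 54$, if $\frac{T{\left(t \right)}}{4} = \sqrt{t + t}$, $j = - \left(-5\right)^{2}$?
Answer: $4212 + 1080 i \sqrt{2} \approx 4212.0 + 1527.4 i$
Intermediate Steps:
$j = -25$ ($j = \left(-1\right) 25 = -25$)
$T{\left(t \right)} = 4 \sqrt{2} \sqrt{t}$ ($T{\left(t \right)} = 4 \sqrt{t + t} = 4 \sqrt{2 t} = 4 \sqrt{2} \sqrt{t}$)
$\left(T{\left(j \right)} + 78\right) 54 = \left(4 \sqrt{2} \sqrt{-25} + 78\right) 54 = \left(4 \sqrt{2} \cdot 5 i + 78\right) 54 = \left(20 i \sqrt{2} + 78\right) 54 = \left(78 + 20 i \sqrt{2}\right) 54 = 4212 + 1080 i \sqrt{2}$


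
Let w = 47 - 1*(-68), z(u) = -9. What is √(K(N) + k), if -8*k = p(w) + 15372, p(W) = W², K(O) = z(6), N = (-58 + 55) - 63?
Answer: I*√57338/4 ≈ 59.863*I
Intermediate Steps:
N = -66 (N = -3 - 63 = -66)
w = 115 (w = 47 + 68 = 115)
K(O) = -9
k = -28597/8 (k = -(115² + 15372)/8 = -(13225 + 15372)/8 = -⅛*28597 = -28597/8 ≈ -3574.6)
√(K(N) + k) = √(-9 - 28597/8) = √(-28669/8) = I*√57338/4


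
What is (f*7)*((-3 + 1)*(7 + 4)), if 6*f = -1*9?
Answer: 231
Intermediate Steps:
f = -3/2 (f = (-1*9)/6 = (⅙)*(-9) = -3/2 ≈ -1.5000)
(f*7)*((-3 + 1)*(7 + 4)) = (-3/2*7)*((-3 + 1)*(7 + 4)) = -(-21)*11 = -21/2*(-22) = 231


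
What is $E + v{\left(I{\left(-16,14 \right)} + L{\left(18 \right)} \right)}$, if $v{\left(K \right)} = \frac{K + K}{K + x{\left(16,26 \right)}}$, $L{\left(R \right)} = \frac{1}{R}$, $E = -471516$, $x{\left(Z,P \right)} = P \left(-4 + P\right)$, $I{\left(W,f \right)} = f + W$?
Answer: $- \frac{4838225746}{10261} \approx -4.7152 \cdot 10^{5}$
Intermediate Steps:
$I{\left(W,f \right)} = W + f$
$v{\left(K \right)} = \frac{2 K}{572 + K}$ ($v{\left(K \right)} = \frac{K + K}{K + 26 \left(-4 + 26\right)} = \frac{2 K}{K + 26 \cdot 22} = \frac{2 K}{K + 572} = \frac{2 K}{572 + K}$)
$E + v{\left(I{\left(-16,14 \right)} + L{\left(18 \right)} \right)} = -471516 + \frac{2 \left(\left(-16 + 14\right) + \frac{1}{18}\right)}{572 + \left(\left(-16 + 14\right) + \frac{1}{18}\right)} = -471516 + \frac{2 \left(-2 + \frac{1}{18}\right)}{572 + \left(-2 + \frac{1}{18}\right)} = -471516 + 2 \left(- \frac{35}{18}\right) \frac{1}{572 - \frac{35}{18}} = -471516 + 2 \left(- \frac{35}{18}\right) \frac{1}{\frac{10261}{18}} = -471516 + 2 \left(- \frac{35}{18}\right) \frac{18}{10261} = -471516 - \frac{70}{10261} = - \frac{4838225746}{10261}$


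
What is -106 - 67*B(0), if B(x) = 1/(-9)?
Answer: -887/9 ≈ -98.556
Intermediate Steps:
B(x) = -⅑
-106 - 67*B(0) = -106 - 67*(-⅑) = -106 + 67/9 = -887/9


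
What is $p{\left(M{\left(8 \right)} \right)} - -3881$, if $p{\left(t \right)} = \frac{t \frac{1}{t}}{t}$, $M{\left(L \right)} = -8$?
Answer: $\frac{31047}{8} \approx 3880.9$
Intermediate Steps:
$p{\left(t \right)} = \frac{1}{t}$ ($p{\left(t \right)} = 1 \frac{1}{t} = \frac{1}{t}$)
$p{\left(M{\left(8 \right)} \right)} - -3881 = \frac{1}{-8} - -3881 = - \frac{1}{8} + 3881 = \frac{31047}{8}$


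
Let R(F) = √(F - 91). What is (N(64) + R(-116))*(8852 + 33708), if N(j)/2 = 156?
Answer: 13278720 + 127680*I*√23 ≈ 1.3279e+7 + 6.1233e+5*I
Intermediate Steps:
R(F) = √(-91 + F)
N(j) = 312 (N(j) = 2*156 = 312)
(N(64) + R(-116))*(8852 + 33708) = (312 + √(-91 - 116))*(8852 + 33708) = (312 + √(-207))*42560 = (312 + 3*I*√23)*42560 = 13278720 + 127680*I*√23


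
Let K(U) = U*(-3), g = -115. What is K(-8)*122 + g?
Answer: 2813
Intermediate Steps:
K(U) = -3*U
K(-8)*122 + g = -3*(-8)*122 - 115 = 24*122 - 115 = 2928 - 115 = 2813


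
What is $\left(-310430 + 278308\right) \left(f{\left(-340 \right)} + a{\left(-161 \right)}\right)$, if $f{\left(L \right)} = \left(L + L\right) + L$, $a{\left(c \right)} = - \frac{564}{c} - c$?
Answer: $\frac{4424323670}{161} \approx 2.748 \cdot 10^{7}$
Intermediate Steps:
$a{\left(c \right)} = - c - \frac{564}{c}$
$f{\left(L \right)} = 3 L$ ($f{\left(L \right)} = 2 L + L = 3 L$)
$\left(-310430 + 278308\right) \left(f{\left(-340 \right)} + a{\left(-161 \right)}\right) = \left(-310430 + 278308\right) \left(3 \left(-340\right) - \left(-161 + \frac{564}{-161}\right)\right) = - 32122 \left(-1020 + \left(161 - - \frac{564}{161}\right)\right) = - 32122 \left(-1020 + \left(161 + \frac{564}{161}\right)\right) = - 32122 \left(-1020 + \frac{26485}{161}\right) = \left(-32122\right) \left(- \frac{137735}{161}\right) = \frac{4424323670}{161}$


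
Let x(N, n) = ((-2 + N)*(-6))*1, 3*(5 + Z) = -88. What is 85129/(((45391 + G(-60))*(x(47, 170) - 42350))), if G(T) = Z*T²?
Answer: 85129/3333267580 ≈ 2.5539e-5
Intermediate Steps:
Z = -103/3 (Z = -5 + (⅓)*(-88) = -5 - 88/3 = -103/3 ≈ -34.333)
G(T) = -103*T²/3
x(N, n) = 12 - 6*N (x(N, n) = (12 - 6*N)*1 = 12 - 6*N)
85129/(((45391 + G(-60))*(x(47, 170) - 42350))) = 85129/(((45391 - 103/3*(-60)²)*((12 - 6*47) - 42350))) = 85129/(((45391 - 103/3*3600)*((12 - 282) - 42350))) = 85129/(((45391 - 123600)*(-270 - 42350))) = 85129/((-78209*(-42620))) = 85129/3333267580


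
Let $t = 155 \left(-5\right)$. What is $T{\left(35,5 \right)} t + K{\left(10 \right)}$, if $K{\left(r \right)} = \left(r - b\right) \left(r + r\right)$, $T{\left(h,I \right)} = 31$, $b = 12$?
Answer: $-24065$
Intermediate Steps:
$t = -775$
$K{\left(r \right)} = 2 r \left(-12 + r\right)$ ($K{\left(r \right)} = \left(r - 12\right) \left(r + r\right) = \left(r - 12\right) 2 r = \left(-12 + r\right) 2 r = 2 r \left(-12 + r\right)$)
$T{\left(35,5 \right)} t + K{\left(10 \right)} = 31 \left(-775\right) + 2 \cdot 10 \left(-12 + 10\right) = -24025 + 2 \cdot 10 \left(-2\right) = -24025 - 40 = -24065$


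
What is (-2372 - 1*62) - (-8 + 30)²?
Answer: -2918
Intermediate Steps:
(-2372 - 1*62) - (-8 + 30)² = (-2372 - 62) - 1*22² = -2434 - 1*484 = -2434 - 484 = -2918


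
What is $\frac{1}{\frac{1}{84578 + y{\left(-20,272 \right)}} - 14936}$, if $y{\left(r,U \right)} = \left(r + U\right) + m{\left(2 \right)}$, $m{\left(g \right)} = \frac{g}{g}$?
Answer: $- \frac{84831}{1267035815} \approx -6.6952 \cdot 10^{-5}$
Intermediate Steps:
$m{\left(g \right)} = 1$
$y{\left(r,U \right)} = 1 + U + r$ ($y{\left(r,U \right)} = \left(r + U\right) + 1 = \left(U + r\right) + 1 = 1 + U + r$)
$\frac{1}{\frac{1}{84578 + y{\left(-20,272 \right)}} - 14936} = \frac{1}{\frac{1}{84578 + \left(1 + 272 - 20\right)} - 14936} = \frac{1}{\frac{1}{84578 + 253} - 14936} = \frac{1}{\frac{1}{84831} - 14936} = \frac{1}{- \frac{1267035815}{84831}} = - \frac{84831}{1267035815}$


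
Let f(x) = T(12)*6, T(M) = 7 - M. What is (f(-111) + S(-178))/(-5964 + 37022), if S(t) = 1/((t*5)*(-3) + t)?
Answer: -74759/77396536 ≈ -0.00096592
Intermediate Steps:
f(x) = -30 (f(x) = (7 - 1*12)*6 = (7 - 12)*6 = -5*6 = -30)
S(t) = -1/(14*t) (S(t) = 1/((5*t)*(-3) + t) = 1/(-15*t + t) = 1/(-14*t) = -1/(14*t))
(f(-111) + S(-178))/(-5964 + 37022) = (-30 - 1/14/(-178))/(-5964 + 37022) = (-30 - 1/14*(-1/178))/31058 = (-30 + 1/2492)*(1/31058) = -74759/2492*1/31058 = -74759/77396536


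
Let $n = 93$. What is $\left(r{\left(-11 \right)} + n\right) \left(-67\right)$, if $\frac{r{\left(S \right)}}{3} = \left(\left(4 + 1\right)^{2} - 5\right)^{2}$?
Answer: $-86631$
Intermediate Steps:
$r{\left(S \right)} = 1200$ ($r{\left(S \right)} = 3 \left(\left(4 + 1\right)^{2} - 5\right)^{2} = 3 \left(5^{2} - 5\right)^{2} = 3 \left(25 - 5\right)^{2} = 3 \cdot 20^{2} = 3 \cdot 400 = 1200$)
$\left(r{\left(-11 \right)} + n\right) \left(-67\right) = \left(1200 + 93\right) \left(-67\right) = 1293 \left(-67\right) = -86631$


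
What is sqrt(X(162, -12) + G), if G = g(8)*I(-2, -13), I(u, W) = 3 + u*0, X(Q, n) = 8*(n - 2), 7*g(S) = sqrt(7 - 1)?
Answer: sqrt(-5488 + 21*sqrt(6))/7 ≈ 10.533*I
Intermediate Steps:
g(S) = sqrt(6)/7 (g(S) = sqrt(7 - 1)/7 = sqrt(6)/7)
X(Q, n) = -16 + 8*n (X(Q, n) = 8*(-2 + n) = -16 + 8*n)
I(u, W) = 3 (I(u, W) = 3 + 0 = 3)
G = 3*sqrt(6)/7 (G = (sqrt(6)/7)*3 = 3*sqrt(6)/7 ≈ 1.0498)
sqrt(X(162, -12) + G) = sqrt((-16 + 8*(-12)) + 3*sqrt(6)/7) = sqrt((-16 - 96) + 3*sqrt(6)/7) = sqrt(-112 + 3*sqrt(6)/7)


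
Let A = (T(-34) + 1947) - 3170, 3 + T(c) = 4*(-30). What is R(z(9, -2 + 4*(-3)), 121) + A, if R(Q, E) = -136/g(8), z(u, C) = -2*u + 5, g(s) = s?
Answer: -1363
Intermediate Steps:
z(u, C) = 5 - 2*u
T(c) = -123 (T(c) = -3 + 4*(-30) = -3 - 120 = -123)
R(Q, E) = -17 (R(Q, E) = -136/8 = -136*1/8 = -17)
A = -1346 (A = (-123 + 1947) - 3170 = 1824 - 3170 = -1346)
R(z(9, -2 + 4*(-3)), 121) + A = -17 - 1346 = -1363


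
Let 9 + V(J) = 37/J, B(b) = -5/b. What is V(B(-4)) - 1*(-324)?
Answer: 1723/5 ≈ 344.60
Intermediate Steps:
V(J) = -9 + 37/J
V(B(-4)) - 1*(-324) = (-9 + 37/((-5/(-4)))) - 1*(-324) = (-9 + 37/((-5*(-¼)))) + 324 = (-9 + 37/(5/4)) + 324 = (-9 + 37*(⅘)) + 324 = (-9 + 148/5) + 324 = 103/5 + 324 = 1723/5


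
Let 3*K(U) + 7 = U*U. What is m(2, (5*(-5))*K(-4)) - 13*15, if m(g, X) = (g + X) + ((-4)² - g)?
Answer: -254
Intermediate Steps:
K(U) = -7/3 + U²/3 (K(U) = -7/3 + (U*U)/3 = -7/3 + U²/3)
m(g, X) = 16 + X (m(g, X) = (X + g) + (16 - g) = 16 + X)
m(2, (5*(-5))*K(-4)) - 13*15 = (16 + (5*(-5))*(-7/3 + (⅓)*(-4)²)) - 13*15 = (16 - 25*(-7/3 + (⅓)*16)) - 195 = (16 - 25*(-7/3 + 16/3)) - 195 = (16 - 25*3) - 195 = (16 - 75) - 195 = -59 - 195 = -254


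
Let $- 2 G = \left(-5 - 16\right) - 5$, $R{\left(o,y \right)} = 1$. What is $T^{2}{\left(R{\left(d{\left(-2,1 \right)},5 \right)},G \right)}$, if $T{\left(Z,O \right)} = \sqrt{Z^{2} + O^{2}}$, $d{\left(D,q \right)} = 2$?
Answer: $170$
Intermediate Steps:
$G = 13$ ($G = - \frac{\left(-5 - 16\right) - 5}{2} = - \frac{-21 - 5}{2} = \left(- \frac{1}{2}\right) \left(-26\right) = 13$)
$T{\left(Z,O \right)} = \sqrt{O^{2} + Z^{2}}$
$T^{2}{\left(R{\left(d{\left(-2,1 \right)},5 \right)},G \right)} = \left(\sqrt{13^{2} + 1^{2}}\right)^{2} = \left(\sqrt{169 + 1}\right)^{2} = \left(\sqrt{170}\right)^{2} = 170$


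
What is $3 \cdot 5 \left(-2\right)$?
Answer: $-30$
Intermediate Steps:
$3 \cdot 5 \left(-2\right) = 15 \left(-2\right) = -30$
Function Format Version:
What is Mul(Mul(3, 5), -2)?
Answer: -30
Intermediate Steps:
Mul(Mul(3, 5), -2) = Mul(15, -2) = -30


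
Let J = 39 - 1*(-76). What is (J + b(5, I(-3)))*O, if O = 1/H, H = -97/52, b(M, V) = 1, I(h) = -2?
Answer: -6032/97 ≈ -62.186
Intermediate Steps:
H = -97/52 (H = -97*1/52 = -97/52 ≈ -1.8654)
O = -52/97 (O = 1/(-97/52) = -52/97 ≈ -0.53608)
J = 115 (J = 39 + 76 = 115)
(J + b(5, I(-3)))*O = (115 + 1)*(-52/97) = 116*(-52/97) = -6032/97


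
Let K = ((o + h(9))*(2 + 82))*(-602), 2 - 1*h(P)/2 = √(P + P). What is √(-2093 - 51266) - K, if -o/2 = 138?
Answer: -13754496 - 303408*√2 + I*√53359 ≈ -1.4184e+7 + 231.0*I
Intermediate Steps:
h(P) = 4 - 2*√2*√P (h(P) = 4 - 2*√(P + P) = 4 - 2*√2*√P)
o = -276 (o = -2*138 = -276)
K = 13754496 + 303408*√2 (K = ((-276 + (4 - 2*√2*√9))*(2 + 82))*(-602) = ((-276 + (4 - 2*√2*3))*84)*(-602) = ((-276 + (4 - 6*√2))*84)*(-602) = ((-272 - 6*√2)*84)*(-602) = (-22848 - 504*√2)*(-602) = 13754496 + 303408*√2 ≈ 1.4184e+7)
√(-2093 - 51266) - K = √(-2093 - 51266) - (13754496 + 303408*√2) = √(-53359) + (-13754496 - 303408*√2) = I*√53359 + (-13754496 - 303408*√2) = -13754496 - 303408*√2 + I*√53359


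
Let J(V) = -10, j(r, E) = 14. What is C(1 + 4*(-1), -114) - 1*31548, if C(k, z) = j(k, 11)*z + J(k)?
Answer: -33154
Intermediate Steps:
C(k, z) = -10 + 14*z (C(k, z) = 14*z - 10 = -10 + 14*z)
C(1 + 4*(-1), -114) - 1*31548 = (-10 + 14*(-114)) - 1*31548 = (-10 - 1596) - 31548 = -1606 - 31548 = -33154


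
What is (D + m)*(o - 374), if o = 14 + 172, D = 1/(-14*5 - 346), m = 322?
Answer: -6295697/104 ≈ -60536.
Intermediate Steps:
D = -1/416 (D = 1/(-70 - 346) = 1/(-416) = -1/416 ≈ -0.0024038)
o = 186
(D + m)*(o - 374) = (-1/416 + 322)*(186 - 374) = (133951/416)*(-188) = -6295697/104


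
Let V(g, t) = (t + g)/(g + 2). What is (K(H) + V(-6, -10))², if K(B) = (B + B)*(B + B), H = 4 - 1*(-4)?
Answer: 67600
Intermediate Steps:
H = 8 (H = 4 + 4 = 8)
V(g, t) = (g + t)/(2 + g)
K(B) = 4*B² (K(B) = (2*B)*(2*B) = 4*B²)
(K(H) + V(-6, -10))² = (4*8² + (-6 - 10)/(2 - 6))² = (4*64 - 16/(-4))² = (256 - ¼*(-16))² = (256 + 4)² = 260² = 67600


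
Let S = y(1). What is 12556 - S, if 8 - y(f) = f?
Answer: 12549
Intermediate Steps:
y(f) = 8 - f
S = 7 (S = 8 - 1*1 = 8 - 1 = 7)
12556 - S = 12556 - 1*7 = 12556 - 7 = 12549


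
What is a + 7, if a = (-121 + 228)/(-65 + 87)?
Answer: 261/22 ≈ 11.864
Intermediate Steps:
a = 107/22 ≈ 4.8636
a + 7 = 107/22 + 7 = 261/22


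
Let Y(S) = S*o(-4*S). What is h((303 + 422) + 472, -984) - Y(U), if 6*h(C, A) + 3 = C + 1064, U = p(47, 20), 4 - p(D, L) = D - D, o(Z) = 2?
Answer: 1105/3 ≈ 368.33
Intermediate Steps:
p(D, L) = 4 (p(D, L) = 4 - (D - D) = 4 - 1*0 = 4 + 0 = 4)
U = 4
Y(S) = 2*S (Y(S) = S*2 = 2*S)
h(C, A) = 1061/6 + C/6 (h(C, A) = -1/2 + (C + 1064)/6 = -1/2 + (1064 + C)/6 = -1/2 + (532/3 + C/6) = 1061/6 + C/6)
h((303 + 422) + 472, -984) - Y(U) = (1061/6 + ((303 + 422) + 472)/6) - 2*4 = (1061/6 + (725 + 472)/6) - 1*8 = (1061/6 + (1/6)*1197) - 8 = (1061/6 + 399/2) - 8 = 1129/3 - 8 = 1105/3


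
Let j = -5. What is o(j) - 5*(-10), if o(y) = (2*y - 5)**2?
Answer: 275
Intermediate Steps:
o(y) = (-5 + 2*y)**2
o(j) - 5*(-10) = (-5 + 2*(-5))**2 - 5*(-10) = (-5 - 10)**2 + 50 = (-15)**2 + 50 = 225 + 50 = 275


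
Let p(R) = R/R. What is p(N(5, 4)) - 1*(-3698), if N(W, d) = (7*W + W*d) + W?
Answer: 3699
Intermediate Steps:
N(W, d) = 8*W + W*d
p(R) = 1
p(N(5, 4)) - 1*(-3698) = 1 - 1*(-3698) = 1 + 3698 = 3699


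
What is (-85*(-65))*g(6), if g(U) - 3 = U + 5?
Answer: 77350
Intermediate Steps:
g(U) = 8 + U (g(U) = 3 + (U + 5) = 3 + (5 + U) = 8 + U)
(-85*(-65))*g(6) = (-85*(-65))*(8 + 6) = 5525*14 = 77350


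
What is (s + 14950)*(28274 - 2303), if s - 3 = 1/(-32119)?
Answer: 12473232569226/32119 ≈ 3.8834e+8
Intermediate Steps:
s = 96356/32119 (s = 3 + 1/(-32119) = 3 - 1/32119 = 96356/32119 ≈ 3.0000)
(s + 14950)*(28274 - 2303) = (96356/32119 + 14950)*(28274 - 2303) = (480275406/32119)*25971 = 12473232569226/32119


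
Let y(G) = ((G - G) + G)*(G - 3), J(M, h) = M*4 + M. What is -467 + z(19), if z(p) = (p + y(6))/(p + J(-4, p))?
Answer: -504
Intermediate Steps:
J(M, h) = 5*M (J(M, h) = 4*M + M = 5*M)
y(G) = G*(-3 + G) (y(G) = (0 + G)*(-3 + G) = G*(-3 + G))
z(p) = (18 + p)/(-20 + p) (z(p) = (p + 6*(-3 + 6))/(p + 5*(-4)) = (p + 6*3)/(p - 20) = (p + 18)/(-20 + p) = (18 + p)/(-20 + p))
-467 + z(19) = -467 + (18 + 19)/(-20 + 19) = -467 + 37/(-1) = -467 - 1*37 = -467 - 37 = -504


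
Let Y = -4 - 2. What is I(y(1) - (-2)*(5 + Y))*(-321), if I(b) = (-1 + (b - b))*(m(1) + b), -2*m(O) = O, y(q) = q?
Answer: -963/2 ≈ -481.50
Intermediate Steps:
Y = -6
m(O) = -O/2
I(b) = 1/2 - b (I(b) = (-1 + (b - b))*(-1/2*1 + b) = (-1 + 0)*(-1/2 + b) = -(-1/2 + b) = 1/2 - b)
I(y(1) - (-2)*(5 + Y))*(-321) = (1/2 - (1 - (-2)*(5 - 6)))*(-321) = (1/2 - (1 - (-2)*(-1)))*(-321) = (1/2 - (1 - 1*2))*(-321) = (1/2 - (1 - 2))*(-321) = (1/2 - 1*(-1))*(-321) = (1/2 + 1)*(-321) = (3/2)*(-321) = -963/2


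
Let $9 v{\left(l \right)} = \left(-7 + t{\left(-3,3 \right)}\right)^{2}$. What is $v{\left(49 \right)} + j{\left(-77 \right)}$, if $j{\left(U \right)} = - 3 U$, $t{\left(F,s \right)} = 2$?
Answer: $\frac{2104}{9} \approx 233.78$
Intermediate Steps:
$v{\left(l \right)} = \frac{25}{9}$ ($v{\left(l \right)} = \frac{\left(-7 + 2\right)^{2}}{9} = \frac{\left(-5\right)^{2}}{9} = \frac{1}{9} \cdot 25 = \frac{25}{9}$)
$v{\left(49 \right)} + j{\left(-77 \right)} = \frac{25}{9} - -231 = \frac{25}{9} + 231 = \frac{2104}{9}$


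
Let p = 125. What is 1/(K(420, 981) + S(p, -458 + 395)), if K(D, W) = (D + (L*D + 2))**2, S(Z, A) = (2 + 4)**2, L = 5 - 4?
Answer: 1/709000 ≈ 1.4104e-6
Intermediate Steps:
L = 1
S(Z, A) = 36 (S(Z, A) = 6**2 = 36)
K(D, W) = (2 + 2*D)**2 (K(D, W) = (D + (1*D + 2))**2 = (D + (D + 2))**2 = (D + (2 + D))**2 = (2 + 2*D)**2)
1/(K(420, 981) + S(p, -458 + 395)) = 1/(4*(1 + 420)**2 + 36) = 1/(4*421**2 + 36) = 1/(4*177241 + 36) = 1/(708964 + 36) = 1/709000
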